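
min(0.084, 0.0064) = 0.0064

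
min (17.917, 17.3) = 17.3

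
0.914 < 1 True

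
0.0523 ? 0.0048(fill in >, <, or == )>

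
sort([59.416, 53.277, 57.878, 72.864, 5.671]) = [5.671, 53.277, 57.878, 59.416, 72.864]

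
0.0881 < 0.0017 False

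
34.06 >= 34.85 False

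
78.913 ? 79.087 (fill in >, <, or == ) <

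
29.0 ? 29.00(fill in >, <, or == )==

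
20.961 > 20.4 True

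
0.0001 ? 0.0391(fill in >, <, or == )<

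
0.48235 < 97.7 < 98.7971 True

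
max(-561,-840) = -561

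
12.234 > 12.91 False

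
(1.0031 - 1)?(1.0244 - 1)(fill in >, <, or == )<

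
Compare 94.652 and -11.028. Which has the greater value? 94.652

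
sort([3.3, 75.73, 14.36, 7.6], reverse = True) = [75.73, 14.36, 7.6, 3.3]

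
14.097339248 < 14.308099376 True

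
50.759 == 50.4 False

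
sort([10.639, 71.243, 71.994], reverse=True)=[71.994, 71.243, 10.639]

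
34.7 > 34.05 True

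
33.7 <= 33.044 False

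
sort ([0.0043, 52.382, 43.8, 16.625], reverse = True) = [52.382, 43.8, 16.625, 0.0043]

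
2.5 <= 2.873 True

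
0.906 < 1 True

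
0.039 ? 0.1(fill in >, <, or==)<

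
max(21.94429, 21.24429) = 21.94429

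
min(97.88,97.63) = 97.63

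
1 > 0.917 True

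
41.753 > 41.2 True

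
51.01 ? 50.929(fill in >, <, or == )>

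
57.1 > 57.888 False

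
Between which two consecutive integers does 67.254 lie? 67 and 68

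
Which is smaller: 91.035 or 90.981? 90.981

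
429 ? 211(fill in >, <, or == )>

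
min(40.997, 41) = 40.997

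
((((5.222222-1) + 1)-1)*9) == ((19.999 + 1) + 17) False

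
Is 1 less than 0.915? No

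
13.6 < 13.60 False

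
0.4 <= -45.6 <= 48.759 False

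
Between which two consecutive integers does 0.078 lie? 0 and 1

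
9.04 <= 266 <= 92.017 False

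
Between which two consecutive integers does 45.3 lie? 45 and 46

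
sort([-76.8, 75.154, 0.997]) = [-76.8, 0.997, 75.154]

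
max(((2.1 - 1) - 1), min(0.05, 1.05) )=0.1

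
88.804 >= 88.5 True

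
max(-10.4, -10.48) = -10.4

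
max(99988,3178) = 99988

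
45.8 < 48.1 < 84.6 True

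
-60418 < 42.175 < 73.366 True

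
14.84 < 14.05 False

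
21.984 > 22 False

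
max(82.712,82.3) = 82.712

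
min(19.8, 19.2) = 19.2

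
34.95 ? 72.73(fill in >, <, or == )<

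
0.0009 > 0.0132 False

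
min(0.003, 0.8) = 0.003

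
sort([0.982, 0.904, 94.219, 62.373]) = [0.904, 0.982, 62.373, 94.219]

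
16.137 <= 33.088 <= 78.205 True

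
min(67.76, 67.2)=67.2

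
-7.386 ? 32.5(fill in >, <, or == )<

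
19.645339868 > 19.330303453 True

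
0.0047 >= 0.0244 False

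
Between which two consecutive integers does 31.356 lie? 31 and 32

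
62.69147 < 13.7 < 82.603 False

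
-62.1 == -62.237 False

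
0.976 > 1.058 False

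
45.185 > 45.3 False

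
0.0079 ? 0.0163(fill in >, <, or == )<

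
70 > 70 False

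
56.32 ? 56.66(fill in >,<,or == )<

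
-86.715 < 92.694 True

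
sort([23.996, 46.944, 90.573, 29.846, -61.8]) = [-61.8, 23.996, 29.846, 46.944, 90.573]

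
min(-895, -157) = -895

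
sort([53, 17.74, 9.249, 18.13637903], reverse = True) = [53, 18.13637903, 17.74, 9.249]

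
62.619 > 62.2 True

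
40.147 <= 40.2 True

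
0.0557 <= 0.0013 False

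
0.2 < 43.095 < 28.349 False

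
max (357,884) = 884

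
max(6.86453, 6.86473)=6.86473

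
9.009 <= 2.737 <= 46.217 False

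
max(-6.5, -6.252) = -6.252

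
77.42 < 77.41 False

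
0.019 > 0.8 False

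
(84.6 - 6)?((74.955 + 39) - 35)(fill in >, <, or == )<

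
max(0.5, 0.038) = 0.5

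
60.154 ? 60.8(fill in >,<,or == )<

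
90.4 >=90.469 False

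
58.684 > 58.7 False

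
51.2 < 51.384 True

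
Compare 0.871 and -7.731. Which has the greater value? 0.871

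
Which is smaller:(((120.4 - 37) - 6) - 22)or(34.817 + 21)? (((120.4 - 37) - 6) - 22)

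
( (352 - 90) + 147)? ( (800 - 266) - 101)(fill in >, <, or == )<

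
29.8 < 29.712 False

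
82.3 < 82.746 True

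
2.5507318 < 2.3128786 False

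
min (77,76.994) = 76.994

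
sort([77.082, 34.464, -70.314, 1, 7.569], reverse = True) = [77.082, 34.464, 7.569, 1, -70.314]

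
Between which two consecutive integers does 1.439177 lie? 1 and 2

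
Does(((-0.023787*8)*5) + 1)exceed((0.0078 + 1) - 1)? Yes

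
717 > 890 False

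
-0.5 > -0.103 False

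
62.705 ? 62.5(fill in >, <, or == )>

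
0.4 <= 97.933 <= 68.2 False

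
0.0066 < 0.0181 True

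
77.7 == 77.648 False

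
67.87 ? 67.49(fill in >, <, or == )>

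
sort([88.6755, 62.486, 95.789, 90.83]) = [62.486, 88.6755, 90.83, 95.789]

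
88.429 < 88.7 True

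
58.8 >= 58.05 True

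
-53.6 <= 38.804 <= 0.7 False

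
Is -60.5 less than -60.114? Yes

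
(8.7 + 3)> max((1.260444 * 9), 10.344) True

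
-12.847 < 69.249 True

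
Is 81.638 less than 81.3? No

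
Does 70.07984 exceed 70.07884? Yes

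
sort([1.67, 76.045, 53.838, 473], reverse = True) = [473, 76.045, 53.838, 1.67]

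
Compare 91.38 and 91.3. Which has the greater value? 91.38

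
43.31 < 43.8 True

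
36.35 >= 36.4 False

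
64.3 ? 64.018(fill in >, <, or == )>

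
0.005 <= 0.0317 True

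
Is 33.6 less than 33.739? Yes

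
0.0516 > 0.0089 True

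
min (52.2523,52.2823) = 52.2523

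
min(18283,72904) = 18283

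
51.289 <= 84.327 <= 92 True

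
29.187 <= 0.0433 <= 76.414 False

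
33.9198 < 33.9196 False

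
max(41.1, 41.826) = 41.826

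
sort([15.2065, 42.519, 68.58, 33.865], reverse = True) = [68.58, 42.519, 33.865, 15.2065]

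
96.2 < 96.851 True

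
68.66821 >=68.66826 False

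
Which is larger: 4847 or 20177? 20177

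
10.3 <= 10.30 True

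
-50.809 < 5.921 True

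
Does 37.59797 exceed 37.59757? Yes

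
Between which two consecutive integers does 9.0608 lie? 9 and 10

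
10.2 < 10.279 True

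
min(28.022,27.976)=27.976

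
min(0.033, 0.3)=0.033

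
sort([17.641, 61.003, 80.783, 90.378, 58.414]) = [17.641, 58.414, 61.003, 80.783, 90.378]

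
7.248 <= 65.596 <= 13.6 False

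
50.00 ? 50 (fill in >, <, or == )==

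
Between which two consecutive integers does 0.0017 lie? 0 and 1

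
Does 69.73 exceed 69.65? Yes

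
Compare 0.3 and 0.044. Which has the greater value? 0.3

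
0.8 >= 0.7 True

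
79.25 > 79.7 False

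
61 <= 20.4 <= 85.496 False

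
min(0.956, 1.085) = 0.956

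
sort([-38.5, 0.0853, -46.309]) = [-46.309, -38.5, 0.0853]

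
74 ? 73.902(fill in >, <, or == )>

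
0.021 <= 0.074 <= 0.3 True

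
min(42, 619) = 42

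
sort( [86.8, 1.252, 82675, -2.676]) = [-2.676, 1.252, 86.8, 82675]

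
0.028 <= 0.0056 False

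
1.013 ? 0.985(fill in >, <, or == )>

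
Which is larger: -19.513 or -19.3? -19.3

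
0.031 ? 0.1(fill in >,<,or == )<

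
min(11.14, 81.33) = 11.14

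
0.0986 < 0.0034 False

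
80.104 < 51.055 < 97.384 False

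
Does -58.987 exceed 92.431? No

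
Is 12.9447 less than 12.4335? No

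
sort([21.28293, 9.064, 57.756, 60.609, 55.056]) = [9.064, 21.28293, 55.056, 57.756, 60.609]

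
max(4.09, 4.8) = 4.8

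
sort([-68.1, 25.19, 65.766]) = [-68.1, 25.19, 65.766]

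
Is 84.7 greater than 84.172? Yes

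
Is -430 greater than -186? No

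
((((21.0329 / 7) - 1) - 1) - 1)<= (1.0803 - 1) True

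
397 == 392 False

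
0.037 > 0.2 False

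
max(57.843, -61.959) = 57.843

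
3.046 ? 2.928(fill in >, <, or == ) >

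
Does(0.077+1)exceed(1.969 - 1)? Yes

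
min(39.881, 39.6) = 39.6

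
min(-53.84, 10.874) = -53.84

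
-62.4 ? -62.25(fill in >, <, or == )<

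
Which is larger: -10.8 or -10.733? -10.733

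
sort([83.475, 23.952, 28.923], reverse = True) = [83.475, 28.923, 23.952]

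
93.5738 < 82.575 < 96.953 False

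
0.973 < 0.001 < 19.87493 False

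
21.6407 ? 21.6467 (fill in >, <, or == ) <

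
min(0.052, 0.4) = 0.052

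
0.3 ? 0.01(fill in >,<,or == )>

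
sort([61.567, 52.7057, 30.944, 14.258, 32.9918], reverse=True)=[61.567, 52.7057, 32.9918, 30.944, 14.258]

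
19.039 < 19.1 True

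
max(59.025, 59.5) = 59.5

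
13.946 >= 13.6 True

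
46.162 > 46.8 False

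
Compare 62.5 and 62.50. They are equal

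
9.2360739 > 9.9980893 False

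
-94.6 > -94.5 False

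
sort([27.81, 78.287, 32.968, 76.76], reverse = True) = [78.287, 76.76, 32.968, 27.81]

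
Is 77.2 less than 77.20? No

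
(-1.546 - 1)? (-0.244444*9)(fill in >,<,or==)<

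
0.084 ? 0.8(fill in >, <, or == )<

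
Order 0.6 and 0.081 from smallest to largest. 0.081, 0.6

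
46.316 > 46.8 False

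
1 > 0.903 True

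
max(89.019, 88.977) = 89.019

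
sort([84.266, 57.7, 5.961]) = [5.961, 57.7, 84.266]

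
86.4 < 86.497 True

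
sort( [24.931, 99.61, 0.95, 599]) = [0.95, 24.931, 99.61, 599]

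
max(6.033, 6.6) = 6.6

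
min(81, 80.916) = 80.916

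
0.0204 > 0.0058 True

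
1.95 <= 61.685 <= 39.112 False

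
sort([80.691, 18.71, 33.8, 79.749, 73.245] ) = [18.71, 33.8, 73.245, 79.749, 80.691]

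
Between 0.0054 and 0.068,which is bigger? 0.068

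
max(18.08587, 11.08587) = 18.08587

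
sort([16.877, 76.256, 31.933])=[16.877, 31.933, 76.256]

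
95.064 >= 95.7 False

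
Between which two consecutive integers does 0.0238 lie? 0 and 1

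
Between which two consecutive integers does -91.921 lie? -92 and -91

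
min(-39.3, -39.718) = -39.718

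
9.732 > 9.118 True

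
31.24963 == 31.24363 False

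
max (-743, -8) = -8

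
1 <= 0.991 False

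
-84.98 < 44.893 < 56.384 True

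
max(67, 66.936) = 67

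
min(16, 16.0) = 16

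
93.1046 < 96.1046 True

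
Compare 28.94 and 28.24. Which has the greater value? 28.94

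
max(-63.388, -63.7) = -63.388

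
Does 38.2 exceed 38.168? Yes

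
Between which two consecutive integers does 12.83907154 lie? 12 and 13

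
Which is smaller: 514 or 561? 514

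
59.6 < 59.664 True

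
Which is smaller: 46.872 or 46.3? 46.3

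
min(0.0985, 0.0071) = 0.0071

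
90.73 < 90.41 False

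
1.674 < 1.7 True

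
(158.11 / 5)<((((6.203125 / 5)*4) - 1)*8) True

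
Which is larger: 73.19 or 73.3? 73.3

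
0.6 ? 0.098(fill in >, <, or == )>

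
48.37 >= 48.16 True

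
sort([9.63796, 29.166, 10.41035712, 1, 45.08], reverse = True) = [45.08, 29.166, 10.41035712, 9.63796, 1]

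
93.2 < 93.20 False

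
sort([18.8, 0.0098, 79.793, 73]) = [0.0098, 18.8, 73, 79.793]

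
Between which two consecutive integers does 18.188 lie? 18 and 19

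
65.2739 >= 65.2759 False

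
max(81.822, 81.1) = 81.822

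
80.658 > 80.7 False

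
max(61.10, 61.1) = 61.1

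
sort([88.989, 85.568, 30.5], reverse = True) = [88.989, 85.568, 30.5]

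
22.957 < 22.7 False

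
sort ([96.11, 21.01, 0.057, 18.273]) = [0.057, 18.273, 21.01, 96.11]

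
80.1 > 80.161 False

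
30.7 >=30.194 True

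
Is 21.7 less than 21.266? No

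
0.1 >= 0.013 True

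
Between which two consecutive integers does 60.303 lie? 60 and 61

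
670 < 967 True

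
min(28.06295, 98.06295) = 28.06295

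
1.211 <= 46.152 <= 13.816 False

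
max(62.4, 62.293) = 62.4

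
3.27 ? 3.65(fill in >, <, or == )<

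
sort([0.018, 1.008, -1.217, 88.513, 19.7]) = [-1.217, 0.018, 1.008, 19.7, 88.513]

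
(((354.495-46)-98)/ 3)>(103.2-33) False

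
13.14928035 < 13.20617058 True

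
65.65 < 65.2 False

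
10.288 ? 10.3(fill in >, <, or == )<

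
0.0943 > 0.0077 True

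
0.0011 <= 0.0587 True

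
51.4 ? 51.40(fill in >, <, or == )==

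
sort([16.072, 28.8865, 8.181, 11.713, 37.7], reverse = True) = [37.7, 28.8865, 16.072, 11.713, 8.181]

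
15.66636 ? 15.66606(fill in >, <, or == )>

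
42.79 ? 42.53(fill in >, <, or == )>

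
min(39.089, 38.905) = 38.905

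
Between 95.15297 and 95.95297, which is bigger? 95.95297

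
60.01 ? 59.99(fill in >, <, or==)>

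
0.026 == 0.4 False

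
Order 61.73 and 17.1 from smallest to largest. 17.1, 61.73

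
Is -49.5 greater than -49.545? Yes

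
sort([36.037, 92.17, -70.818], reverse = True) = [92.17, 36.037, -70.818]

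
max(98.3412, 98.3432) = 98.3432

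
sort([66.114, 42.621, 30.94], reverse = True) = [66.114, 42.621, 30.94]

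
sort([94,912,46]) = [46,94,912]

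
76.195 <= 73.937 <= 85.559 False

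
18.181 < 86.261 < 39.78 False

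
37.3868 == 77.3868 False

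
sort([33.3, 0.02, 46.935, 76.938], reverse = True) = [76.938, 46.935, 33.3, 0.02]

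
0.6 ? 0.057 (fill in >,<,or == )>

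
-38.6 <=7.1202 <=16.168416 True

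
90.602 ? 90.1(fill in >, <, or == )>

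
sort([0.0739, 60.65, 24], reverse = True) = [60.65, 24, 0.0739]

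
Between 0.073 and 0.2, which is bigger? 0.2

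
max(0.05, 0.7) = 0.7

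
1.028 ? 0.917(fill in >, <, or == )>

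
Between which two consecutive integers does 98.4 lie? 98 and 99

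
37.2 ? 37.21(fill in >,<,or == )<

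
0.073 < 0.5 True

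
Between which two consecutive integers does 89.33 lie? 89 and 90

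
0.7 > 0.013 True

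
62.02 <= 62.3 True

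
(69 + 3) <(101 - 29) False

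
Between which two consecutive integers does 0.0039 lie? 0 and 1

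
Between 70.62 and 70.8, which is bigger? 70.8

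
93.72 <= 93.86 True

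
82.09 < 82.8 True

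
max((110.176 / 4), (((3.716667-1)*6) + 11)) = 27.544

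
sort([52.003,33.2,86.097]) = [33.2,52.003,86.097]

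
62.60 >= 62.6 True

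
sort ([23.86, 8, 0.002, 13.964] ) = [0.002, 8, 13.964, 23.86]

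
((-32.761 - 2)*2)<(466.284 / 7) True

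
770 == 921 False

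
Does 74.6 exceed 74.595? Yes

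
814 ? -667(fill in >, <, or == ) >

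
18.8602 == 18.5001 False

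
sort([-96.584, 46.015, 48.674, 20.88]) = [-96.584, 20.88, 46.015, 48.674]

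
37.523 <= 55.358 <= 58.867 True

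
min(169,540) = 169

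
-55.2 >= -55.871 True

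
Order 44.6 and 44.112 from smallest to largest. 44.112, 44.6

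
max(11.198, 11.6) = 11.6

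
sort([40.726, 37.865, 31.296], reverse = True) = [40.726, 37.865, 31.296]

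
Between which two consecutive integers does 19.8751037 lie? 19 and 20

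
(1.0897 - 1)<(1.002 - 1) False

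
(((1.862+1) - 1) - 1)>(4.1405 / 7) True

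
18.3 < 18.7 True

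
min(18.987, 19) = 18.987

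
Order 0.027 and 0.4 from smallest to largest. 0.027, 0.4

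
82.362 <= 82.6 True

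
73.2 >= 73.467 False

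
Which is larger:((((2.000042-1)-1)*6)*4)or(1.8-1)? (1.8-1)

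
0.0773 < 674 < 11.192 False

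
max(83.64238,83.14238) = 83.64238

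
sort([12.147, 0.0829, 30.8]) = [0.0829, 12.147, 30.8]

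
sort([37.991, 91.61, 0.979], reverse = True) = [91.61, 37.991, 0.979]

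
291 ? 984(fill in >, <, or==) <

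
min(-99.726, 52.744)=-99.726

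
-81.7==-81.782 False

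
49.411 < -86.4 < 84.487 False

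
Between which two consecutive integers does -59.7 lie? -60 and -59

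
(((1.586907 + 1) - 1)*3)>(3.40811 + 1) True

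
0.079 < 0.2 True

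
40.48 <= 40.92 True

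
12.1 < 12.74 True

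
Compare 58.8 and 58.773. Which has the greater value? 58.8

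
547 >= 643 False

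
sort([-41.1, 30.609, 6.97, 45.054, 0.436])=[-41.1, 0.436, 6.97, 30.609, 45.054]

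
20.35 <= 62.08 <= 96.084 True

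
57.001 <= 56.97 False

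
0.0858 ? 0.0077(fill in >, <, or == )>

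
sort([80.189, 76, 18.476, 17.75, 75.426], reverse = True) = [80.189, 76, 75.426, 18.476, 17.75]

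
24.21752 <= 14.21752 False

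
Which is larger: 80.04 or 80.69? 80.69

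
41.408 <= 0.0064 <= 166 False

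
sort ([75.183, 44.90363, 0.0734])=[0.0734, 44.90363, 75.183]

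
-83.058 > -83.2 True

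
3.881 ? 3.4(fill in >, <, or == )>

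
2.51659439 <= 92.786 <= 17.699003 False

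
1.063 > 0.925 True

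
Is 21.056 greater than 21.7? No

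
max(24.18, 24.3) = 24.3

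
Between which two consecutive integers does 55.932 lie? 55 and 56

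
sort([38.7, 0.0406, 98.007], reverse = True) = [98.007, 38.7, 0.0406]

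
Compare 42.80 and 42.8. They are equal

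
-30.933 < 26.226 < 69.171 True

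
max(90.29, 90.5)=90.5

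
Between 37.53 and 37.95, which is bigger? 37.95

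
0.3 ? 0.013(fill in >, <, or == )>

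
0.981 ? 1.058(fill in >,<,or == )<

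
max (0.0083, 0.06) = 0.06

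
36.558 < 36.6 True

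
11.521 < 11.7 True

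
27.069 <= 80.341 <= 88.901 True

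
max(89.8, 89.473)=89.8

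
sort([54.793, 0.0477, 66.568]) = [0.0477, 54.793, 66.568]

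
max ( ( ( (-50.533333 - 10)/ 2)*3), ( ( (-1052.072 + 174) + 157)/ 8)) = -90.134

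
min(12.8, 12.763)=12.763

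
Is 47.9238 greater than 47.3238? Yes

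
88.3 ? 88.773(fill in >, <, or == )<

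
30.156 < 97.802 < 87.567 False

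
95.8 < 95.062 False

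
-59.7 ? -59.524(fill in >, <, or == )<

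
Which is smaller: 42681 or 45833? 42681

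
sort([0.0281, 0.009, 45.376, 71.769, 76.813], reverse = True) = [76.813, 71.769, 45.376, 0.0281, 0.009]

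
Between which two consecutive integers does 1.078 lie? 1 and 2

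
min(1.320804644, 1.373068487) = 1.320804644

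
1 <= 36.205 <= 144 True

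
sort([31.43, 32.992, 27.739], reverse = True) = [32.992, 31.43, 27.739]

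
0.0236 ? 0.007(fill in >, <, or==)>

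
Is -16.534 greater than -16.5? No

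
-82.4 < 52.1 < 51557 True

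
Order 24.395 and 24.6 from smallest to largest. 24.395, 24.6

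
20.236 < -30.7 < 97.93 False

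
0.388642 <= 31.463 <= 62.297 True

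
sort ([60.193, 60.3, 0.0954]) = [0.0954, 60.193, 60.3]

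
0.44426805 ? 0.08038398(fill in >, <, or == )>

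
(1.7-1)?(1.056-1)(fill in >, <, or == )>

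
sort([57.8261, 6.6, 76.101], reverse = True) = [76.101, 57.8261, 6.6]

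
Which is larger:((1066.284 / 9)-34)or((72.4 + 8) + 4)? ((1066.284 / 9)-34)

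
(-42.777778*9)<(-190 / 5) True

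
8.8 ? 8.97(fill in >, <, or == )<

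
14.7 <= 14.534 False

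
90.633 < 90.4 False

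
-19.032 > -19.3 True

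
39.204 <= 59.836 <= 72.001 True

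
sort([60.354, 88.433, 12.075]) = [12.075, 60.354, 88.433]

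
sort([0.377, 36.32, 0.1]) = [0.1, 0.377, 36.32]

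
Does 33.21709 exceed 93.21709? No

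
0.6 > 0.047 True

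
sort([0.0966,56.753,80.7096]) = [0.0966,56.753,80.7096]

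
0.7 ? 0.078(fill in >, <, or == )>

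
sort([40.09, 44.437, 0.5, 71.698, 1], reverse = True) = [71.698, 44.437, 40.09, 1, 0.5]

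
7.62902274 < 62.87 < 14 False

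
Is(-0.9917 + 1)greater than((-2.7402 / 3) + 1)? No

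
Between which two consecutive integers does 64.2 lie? 64 and 65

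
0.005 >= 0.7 False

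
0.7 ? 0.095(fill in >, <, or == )>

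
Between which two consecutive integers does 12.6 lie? 12 and 13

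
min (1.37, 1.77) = 1.37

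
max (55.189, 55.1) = 55.189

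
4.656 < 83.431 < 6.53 False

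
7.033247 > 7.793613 False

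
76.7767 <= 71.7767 False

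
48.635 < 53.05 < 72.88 True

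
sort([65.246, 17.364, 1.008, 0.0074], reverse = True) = [65.246, 17.364, 1.008, 0.0074]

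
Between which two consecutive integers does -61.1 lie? -62 and -61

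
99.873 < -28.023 False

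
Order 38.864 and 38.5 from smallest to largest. 38.5, 38.864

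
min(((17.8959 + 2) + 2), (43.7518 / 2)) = 21.8759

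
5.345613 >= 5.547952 False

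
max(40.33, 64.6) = 64.6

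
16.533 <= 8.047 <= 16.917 False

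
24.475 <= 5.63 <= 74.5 False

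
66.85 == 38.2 False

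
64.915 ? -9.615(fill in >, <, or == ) >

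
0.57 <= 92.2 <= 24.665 False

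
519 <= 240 False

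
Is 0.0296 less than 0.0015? No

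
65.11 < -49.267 False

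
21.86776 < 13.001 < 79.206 False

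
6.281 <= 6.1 False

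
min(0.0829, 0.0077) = 0.0077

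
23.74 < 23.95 True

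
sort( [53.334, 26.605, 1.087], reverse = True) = [53.334, 26.605, 1.087]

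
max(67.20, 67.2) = 67.2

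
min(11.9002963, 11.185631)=11.185631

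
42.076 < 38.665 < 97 False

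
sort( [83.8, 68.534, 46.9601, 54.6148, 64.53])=[46.9601, 54.6148, 64.53, 68.534, 83.8]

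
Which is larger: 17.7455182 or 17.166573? 17.7455182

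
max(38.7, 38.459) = 38.7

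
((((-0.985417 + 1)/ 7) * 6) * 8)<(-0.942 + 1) False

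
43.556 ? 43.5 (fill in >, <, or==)>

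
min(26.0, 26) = 26.0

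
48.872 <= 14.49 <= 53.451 False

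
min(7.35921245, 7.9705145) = 7.35921245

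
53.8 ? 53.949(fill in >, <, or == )<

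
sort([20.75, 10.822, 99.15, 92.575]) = [10.822, 20.75, 92.575, 99.15]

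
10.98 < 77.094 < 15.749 False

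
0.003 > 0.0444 False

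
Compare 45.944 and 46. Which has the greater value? 46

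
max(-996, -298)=-298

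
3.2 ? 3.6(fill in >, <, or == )<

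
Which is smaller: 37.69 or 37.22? 37.22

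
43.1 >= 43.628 False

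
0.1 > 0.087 True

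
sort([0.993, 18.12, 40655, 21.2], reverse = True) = [40655, 21.2, 18.12, 0.993]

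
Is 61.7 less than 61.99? Yes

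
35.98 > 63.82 False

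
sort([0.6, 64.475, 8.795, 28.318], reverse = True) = [64.475, 28.318, 8.795, 0.6]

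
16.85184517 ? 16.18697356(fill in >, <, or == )>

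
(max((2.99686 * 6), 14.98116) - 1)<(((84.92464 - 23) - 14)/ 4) False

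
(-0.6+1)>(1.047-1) True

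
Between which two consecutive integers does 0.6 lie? 0 and 1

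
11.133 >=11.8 False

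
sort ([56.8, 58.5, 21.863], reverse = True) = [58.5, 56.8, 21.863]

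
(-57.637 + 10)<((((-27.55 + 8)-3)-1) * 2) True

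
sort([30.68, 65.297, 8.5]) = [8.5, 30.68, 65.297]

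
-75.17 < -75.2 False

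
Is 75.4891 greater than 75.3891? Yes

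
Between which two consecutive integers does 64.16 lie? 64 and 65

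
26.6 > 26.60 False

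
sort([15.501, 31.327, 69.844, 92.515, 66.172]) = [15.501, 31.327, 66.172, 69.844, 92.515]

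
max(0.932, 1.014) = 1.014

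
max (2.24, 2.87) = 2.87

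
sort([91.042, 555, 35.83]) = [35.83, 91.042, 555]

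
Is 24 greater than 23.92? Yes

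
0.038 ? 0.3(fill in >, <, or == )<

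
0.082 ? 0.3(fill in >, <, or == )<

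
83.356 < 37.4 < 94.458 False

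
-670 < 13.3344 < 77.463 True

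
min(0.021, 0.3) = 0.021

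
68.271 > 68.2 True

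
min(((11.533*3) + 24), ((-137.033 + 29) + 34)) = -74.033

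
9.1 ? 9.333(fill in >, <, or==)<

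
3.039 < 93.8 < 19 False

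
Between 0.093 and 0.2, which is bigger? 0.2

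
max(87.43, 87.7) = 87.7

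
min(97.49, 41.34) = 41.34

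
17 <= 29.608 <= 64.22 True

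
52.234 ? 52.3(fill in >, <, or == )<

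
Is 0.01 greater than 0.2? No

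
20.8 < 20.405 False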